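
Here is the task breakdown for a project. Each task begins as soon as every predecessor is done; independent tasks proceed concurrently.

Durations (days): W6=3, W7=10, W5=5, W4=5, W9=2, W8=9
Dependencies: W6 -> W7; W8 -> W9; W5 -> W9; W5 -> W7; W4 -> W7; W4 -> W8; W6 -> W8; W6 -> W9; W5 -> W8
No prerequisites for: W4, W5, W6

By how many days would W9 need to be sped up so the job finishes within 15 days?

Current finish: 16 days; target: 15.
W9 is on every critical path, so each day cut from W9 cuts the finish by one (this holds down to a finish of 15).
Need 16 − 15 = 1 day off W9 → W9 becomes 1 day, finish becomes 15.

1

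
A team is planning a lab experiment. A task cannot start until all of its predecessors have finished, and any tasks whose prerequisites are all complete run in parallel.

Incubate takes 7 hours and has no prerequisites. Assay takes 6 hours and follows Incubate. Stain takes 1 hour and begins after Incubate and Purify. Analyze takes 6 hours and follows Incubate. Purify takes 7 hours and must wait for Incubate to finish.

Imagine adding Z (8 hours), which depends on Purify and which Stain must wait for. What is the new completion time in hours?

Originally the project takes 15 hours.
With Z inserted, Stain now waits for max(Incubate, Purify, Z).
New critical path: Incubate→Purify→Z→Stain = 7+7+8+1 = 23 ⇒ 23 hours.

23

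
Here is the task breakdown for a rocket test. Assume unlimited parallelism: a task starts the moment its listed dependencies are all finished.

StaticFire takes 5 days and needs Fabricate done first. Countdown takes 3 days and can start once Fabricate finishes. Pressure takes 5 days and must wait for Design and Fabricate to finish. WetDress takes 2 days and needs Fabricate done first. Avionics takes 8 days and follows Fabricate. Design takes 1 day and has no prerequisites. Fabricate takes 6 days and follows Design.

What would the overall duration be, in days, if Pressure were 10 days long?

17

Baseline: Design→Fabricate→Avionics = 1+6+8 = 15 → 15 days.
The longest path through Pressure is only 12 days, so Pressure has float 3.
The binding chain switches to Design→Fabricate→Pressure = 1+6+10 = 17; finish 17 days.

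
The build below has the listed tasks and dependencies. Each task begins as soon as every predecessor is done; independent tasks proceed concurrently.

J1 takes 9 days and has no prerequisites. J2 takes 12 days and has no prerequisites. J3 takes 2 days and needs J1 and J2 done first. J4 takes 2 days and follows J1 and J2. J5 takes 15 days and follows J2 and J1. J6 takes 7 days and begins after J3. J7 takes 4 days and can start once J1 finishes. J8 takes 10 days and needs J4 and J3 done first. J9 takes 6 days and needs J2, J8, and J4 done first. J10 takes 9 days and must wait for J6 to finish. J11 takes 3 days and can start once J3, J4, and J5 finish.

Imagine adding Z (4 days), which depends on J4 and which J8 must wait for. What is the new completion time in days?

Originally the job takes 30 days.
With Z inserted, J8 now waits for max(J4, J3, Z).
New critical path: J2→J4→Z→J8→J9 = 12+2+4+10+6 = 34 ⇒ 34 days.

34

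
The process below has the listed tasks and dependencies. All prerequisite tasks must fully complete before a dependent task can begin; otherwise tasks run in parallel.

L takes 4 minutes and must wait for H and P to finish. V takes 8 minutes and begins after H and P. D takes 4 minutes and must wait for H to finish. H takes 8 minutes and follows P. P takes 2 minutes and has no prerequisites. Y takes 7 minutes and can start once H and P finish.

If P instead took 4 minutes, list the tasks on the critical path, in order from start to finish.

P, H, V

Critical path before the change: P→H→V = 2+8+8 = 18 giving 18 minutes.
P is on the critical path; changing it to 4 makes that path 20 minutes.
No other chain overtakes it, so the finish is 20 minutes.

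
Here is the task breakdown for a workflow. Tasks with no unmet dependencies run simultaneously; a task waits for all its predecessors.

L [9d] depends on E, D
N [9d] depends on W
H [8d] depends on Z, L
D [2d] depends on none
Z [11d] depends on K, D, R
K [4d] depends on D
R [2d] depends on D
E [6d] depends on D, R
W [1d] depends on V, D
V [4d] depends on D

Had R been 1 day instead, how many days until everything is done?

26

Critical path before the change: D→R→E→L→H = 2+2+6+9+8 = 27 giving 27 days.
R is on the critical path; changing it to 1 makes that path 26 days.
No other chain overtakes it, so the finish is 26 days.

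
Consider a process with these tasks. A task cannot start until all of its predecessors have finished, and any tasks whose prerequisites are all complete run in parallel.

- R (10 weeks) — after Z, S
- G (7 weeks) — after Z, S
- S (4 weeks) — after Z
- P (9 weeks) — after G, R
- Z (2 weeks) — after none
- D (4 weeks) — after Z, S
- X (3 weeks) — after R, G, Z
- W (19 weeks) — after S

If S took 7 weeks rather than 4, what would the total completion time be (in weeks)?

Actual critical path: Z→S→R→P = 2+4+10+9 = 25 ⇒ 25 weeks.
S lies on that path, so at 7 weeks the path becomes 28 weeks.
The critical path is still Z→S→R→P; finish is now 28 weeks.

28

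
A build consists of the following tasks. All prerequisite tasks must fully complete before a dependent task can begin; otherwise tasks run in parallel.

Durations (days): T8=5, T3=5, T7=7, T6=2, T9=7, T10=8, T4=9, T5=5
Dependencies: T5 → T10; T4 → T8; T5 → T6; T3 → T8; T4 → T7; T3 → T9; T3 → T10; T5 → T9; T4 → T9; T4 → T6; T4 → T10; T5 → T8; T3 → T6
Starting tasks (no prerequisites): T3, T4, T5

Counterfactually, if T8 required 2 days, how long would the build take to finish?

Critical path before the change: T4→T10 = 9+8 = 17 giving 17 days.
The longest path through T8 is only 14 days, so T8 has float 3.
That remains the longest chain; total 17 days.

17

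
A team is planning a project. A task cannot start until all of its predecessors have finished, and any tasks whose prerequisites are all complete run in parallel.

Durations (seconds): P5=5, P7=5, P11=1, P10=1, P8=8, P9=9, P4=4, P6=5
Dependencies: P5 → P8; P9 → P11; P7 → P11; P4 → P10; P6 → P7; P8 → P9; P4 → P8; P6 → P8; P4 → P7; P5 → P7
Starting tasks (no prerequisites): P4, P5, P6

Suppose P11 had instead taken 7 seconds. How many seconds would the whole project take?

29

Baseline: P5→P8→P9→P11 = 5+8+9+1 = 23 → 23 seconds.
P11 is on the critical path; changing it to 7 makes that path 29 seconds.
That remains the longest chain; total 29 seconds.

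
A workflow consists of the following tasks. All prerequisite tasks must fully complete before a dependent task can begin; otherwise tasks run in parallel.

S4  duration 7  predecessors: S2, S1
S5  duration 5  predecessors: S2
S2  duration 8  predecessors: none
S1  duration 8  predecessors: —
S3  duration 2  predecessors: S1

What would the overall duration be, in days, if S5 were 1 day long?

15

Actual critical path: S1→S4 = 8+7 = 15 ⇒ 15 days.
S5 is off the critical path — its longest chain is 13 days, giving 2 of slack.
No other chain overtakes it, so the finish is 15 days.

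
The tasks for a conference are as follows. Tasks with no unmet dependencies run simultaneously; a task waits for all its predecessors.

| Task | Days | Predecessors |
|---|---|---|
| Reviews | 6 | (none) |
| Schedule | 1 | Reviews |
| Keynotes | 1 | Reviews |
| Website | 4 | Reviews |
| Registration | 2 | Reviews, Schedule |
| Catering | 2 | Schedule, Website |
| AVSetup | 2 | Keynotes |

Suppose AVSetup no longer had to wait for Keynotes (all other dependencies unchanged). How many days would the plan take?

12

Original critical path: Reviews→Website→Catering = 6+4+2 = 12 ⇒ 12 days.
Without Keynotes→AVSetup, AVSetup's earliest start moves from 7 to 0.
New critical path: Reviews→Website→Catering = 6+4+2 = 12 ⇒ 12 days.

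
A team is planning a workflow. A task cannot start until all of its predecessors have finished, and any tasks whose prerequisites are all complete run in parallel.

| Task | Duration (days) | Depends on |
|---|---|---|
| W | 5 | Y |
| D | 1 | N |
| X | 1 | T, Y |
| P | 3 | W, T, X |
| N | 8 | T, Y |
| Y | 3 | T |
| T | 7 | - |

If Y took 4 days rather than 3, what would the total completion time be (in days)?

Critical path before the change: T→Y→N→D = 7+3+8+1 = 19 giving 19 days.
Y is on the critical path; changing it to 4 makes that path 20 days.
No other chain overtakes it, so the finish is 20 days.

20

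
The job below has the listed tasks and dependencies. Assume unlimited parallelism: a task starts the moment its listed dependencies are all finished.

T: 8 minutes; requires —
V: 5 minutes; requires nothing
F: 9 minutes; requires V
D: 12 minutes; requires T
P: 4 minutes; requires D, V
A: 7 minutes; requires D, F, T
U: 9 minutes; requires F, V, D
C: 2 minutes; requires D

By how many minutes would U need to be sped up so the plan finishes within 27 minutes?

Current finish: 29 minutes; target: 27.
U is on every critical path, so each minute cut from U cuts the finish by one (this holds down to a finish of 27).
Need 29 − 27 = 2 minutes off U → U becomes 7 minutes, finish becomes 27.

2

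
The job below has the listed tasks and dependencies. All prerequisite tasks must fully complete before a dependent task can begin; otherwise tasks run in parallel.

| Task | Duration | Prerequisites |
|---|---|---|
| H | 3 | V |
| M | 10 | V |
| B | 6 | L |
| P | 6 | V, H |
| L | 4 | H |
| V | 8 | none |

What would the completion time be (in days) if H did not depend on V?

With the dependency in place, V→H→L→B = 8+3+4+6 = 21 sets the finish at 21 days.
Without V→H, H's earliest start moves from 8 to 0.
New critical path: V→M = 8+10 = 18 ⇒ 18 days.

18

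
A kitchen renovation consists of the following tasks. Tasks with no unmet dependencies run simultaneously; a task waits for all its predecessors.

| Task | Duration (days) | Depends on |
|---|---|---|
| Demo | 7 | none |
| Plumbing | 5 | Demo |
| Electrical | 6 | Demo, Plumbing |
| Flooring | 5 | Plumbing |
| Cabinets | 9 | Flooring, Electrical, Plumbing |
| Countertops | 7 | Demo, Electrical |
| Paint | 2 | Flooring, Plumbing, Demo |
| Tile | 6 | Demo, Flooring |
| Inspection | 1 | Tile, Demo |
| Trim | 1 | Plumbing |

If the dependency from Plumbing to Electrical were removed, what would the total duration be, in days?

Original critical path: Demo→Plumbing→Electrical→Cabinets = 7+5+6+9 = 27 ⇒ 27 days.
Without Plumbing→Electrical, Electrical's earliest start moves from 12 to 7.
New critical path: Demo→Plumbing→Flooring→Cabinets = 7+5+5+9 = 26 ⇒ 26 days.

26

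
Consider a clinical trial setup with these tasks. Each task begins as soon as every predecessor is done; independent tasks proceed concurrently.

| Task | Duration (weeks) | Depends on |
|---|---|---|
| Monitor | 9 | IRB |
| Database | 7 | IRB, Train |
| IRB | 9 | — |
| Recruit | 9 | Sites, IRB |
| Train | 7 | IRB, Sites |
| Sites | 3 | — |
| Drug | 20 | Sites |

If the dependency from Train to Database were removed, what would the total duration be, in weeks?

With the dependency in place, IRB→Train→Database = 9+7+7 = 23 sets the finish at 23 weeks.
Without Train→Database, Database's earliest start moves from 16 to 9.
New critical path: Sites→Drug = 3+20 = 23 ⇒ 23 weeks.

23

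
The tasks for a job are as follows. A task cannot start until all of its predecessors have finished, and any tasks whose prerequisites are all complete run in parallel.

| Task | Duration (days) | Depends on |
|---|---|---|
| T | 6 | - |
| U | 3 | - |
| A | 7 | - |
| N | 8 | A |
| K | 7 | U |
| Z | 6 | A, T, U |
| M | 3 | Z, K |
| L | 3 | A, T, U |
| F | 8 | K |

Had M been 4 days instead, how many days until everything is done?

18

Critical path before the change: U→K→F = 3+7+8 = 18 giving 18 days.
M is off the critical path — its longest chain is 16 days, giving 2 of slack.
That remains the longest chain; total 18 days.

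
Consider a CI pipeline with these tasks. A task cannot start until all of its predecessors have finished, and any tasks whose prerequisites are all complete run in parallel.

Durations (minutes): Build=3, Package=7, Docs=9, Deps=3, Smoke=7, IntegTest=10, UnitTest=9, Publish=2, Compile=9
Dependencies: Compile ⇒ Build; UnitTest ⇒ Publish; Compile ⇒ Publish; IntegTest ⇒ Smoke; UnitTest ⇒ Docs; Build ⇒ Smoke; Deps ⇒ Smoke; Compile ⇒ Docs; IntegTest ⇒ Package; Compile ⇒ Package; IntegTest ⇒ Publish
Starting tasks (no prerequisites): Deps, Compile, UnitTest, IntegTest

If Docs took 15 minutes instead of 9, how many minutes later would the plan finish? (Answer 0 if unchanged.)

5

As given, the longest chain is Compile→Build→Smoke = 9+3+7 = 19, so the finish is 19 minutes.
Docs has 1 minute of float (longest path through it is 18).
The binding chain switches to Compile→Docs = 9+15 = 24; finish 24 minutes.
Change in finish: 24 − 19 = +5 minutes.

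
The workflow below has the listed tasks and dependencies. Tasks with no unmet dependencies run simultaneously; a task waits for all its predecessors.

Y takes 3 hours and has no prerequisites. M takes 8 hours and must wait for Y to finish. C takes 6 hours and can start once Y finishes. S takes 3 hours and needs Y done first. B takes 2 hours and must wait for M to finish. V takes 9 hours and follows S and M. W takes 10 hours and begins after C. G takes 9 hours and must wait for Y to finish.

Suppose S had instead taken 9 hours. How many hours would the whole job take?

21

As given, the longest chain is Y→M→V = 3+8+9 = 20, so the finish is 20 hours.
The longest path through S is only 15 hours, so S has float 5.
Now Y→S→V = 3+9+9 = 21 is longest, so the finish becomes 21 hours.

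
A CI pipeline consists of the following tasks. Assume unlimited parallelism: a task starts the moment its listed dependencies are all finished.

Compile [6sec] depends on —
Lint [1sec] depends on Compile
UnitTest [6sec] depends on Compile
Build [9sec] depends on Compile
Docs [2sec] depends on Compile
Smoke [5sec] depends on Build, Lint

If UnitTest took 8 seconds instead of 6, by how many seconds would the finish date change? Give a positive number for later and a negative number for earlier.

As given, the longest chain is Compile→Build→Smoke = 6+9+5 = 20, so the finish is 20 seconds.
UnitTest is off the critical path — its longest chain is 12 seconds, giving 8 of slack.
The critical path is still Compile→Build→Smoke; finish is now 20 seconds.
Change in finish: 20 − 20 = +0 seconds.

0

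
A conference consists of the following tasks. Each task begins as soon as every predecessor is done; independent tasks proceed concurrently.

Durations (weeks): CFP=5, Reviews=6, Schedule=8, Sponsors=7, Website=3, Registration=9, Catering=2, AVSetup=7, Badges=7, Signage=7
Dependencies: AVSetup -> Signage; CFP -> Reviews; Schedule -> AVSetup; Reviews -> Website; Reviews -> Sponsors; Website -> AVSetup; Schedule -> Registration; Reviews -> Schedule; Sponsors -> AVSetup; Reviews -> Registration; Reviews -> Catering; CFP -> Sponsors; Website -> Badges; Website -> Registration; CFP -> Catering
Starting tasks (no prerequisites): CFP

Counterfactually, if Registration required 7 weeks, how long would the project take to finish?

33

Actual critical path: CFP→Reviews→Schedule→AVSetup→Signage = 5+6+8+7+7 = 33 ⇒ 33 weeks.
Registration is off the critical path — its longest chain is 28 weeks, giving 5 of slack.
No other chain overtakes it, so the finish is 33 weeks.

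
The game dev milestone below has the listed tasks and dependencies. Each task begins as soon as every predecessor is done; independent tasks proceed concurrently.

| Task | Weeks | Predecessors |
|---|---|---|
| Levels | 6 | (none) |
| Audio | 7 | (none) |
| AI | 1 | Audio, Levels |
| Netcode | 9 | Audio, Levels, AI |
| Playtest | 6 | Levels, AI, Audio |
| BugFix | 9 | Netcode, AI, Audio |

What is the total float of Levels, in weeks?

Audio→AI→Netcode→BugFix = 7+1+9+9 = 26 sets the makespan at 26 weeks.
Longest path through Levels: 25 weeks (earliest finish 6, latest finish 7).
So Levels can slip 7 − 6 = 1 week.

1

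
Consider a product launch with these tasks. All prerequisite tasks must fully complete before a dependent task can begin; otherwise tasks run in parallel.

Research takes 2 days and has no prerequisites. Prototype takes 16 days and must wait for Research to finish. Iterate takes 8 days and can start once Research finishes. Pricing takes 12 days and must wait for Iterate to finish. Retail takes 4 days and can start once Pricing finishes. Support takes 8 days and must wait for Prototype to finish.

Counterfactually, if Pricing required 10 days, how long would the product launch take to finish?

Baseline: Research→Iterate→Pricing→Retail = 2+8+12+4 = 26 → 26 days.
Since Pricing is critical, the -2 change carries straight to that chain (now 24 days).
The binding chain switches to Research→Prototype→Support = 2+16+8 = 26; finish 26 days.

26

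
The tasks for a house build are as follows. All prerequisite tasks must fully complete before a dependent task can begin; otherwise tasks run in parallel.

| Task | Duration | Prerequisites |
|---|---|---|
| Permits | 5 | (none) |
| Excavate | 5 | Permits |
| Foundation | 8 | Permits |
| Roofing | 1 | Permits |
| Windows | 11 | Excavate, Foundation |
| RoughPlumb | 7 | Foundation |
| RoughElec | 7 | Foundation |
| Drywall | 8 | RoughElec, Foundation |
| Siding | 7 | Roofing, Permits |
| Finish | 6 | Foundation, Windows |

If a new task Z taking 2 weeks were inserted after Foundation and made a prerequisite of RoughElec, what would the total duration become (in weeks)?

Originally the project takes 30 weeks.
With Z inserted, RoughElec now waits for max(Foundation, Z).
New critical path: Permits→Foundation→Z→RoughElec→Drywall = 5+8+2+7+8 = 30 ⇒ 30 weeks.

30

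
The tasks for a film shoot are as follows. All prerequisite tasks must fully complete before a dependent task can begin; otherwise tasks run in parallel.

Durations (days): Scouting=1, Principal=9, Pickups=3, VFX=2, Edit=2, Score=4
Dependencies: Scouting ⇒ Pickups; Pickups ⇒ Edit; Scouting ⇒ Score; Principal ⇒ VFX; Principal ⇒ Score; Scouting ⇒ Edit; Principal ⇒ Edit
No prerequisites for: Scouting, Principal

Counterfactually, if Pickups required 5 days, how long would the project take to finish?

13

As given, the longest chain is Principal→Score = 9+4 = 13, so the finish is 13 days.
The longest path through Pickups is only 6 days, so Pickups has float 7.
The critical path is still Principal→Score; finish is now 13 days.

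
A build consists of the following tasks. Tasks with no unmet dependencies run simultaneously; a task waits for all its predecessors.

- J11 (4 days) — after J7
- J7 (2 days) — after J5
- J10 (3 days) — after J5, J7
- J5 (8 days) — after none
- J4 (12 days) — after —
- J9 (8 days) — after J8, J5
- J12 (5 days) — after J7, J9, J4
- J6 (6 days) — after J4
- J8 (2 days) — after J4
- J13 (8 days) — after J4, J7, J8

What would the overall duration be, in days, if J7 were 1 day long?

As given, the longest chain is J4→J8→J9→J12 = 12+2+8+5 = 27, so the finish is 27 days.
J7 has 9 days of float (longest path through it is 18).
The critical path is still J4→J8→J9→J12; finish is now 27 days.

27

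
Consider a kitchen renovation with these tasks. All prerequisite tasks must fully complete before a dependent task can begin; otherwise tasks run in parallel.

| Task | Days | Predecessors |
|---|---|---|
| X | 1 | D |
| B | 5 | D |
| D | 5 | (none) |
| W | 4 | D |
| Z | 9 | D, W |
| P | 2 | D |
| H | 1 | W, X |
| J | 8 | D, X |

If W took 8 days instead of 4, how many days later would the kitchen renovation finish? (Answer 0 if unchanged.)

4

Baseline: D→W→Z = 5+4+9 = 18 → 18 days.
Since W is critical, the +4 change carries straight to that chain (now 22 days).
That remains the longest chain; total 22 days.
Change in finish: 22 − 18 = +4 days.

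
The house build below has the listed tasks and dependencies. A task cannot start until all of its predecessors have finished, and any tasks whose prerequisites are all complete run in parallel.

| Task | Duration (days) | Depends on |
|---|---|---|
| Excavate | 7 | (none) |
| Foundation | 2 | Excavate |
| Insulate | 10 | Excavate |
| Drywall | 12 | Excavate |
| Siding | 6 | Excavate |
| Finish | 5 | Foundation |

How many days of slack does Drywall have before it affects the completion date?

Critical path: Excavate→Drywall = 7+12 = 19, so the finish is 19 days.
Drywall finishes as early as 19 and must finish by 19.
Slack of Drywall = 7 − 7 = 0 days.

0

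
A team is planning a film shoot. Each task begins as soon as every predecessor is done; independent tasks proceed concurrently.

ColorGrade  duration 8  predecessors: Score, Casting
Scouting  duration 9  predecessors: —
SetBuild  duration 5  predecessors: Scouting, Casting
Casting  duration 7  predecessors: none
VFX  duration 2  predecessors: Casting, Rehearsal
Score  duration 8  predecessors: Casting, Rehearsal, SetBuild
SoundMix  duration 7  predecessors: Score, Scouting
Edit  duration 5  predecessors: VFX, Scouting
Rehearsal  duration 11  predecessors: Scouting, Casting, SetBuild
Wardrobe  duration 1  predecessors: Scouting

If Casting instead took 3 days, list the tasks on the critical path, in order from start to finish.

Actual critical path: Scouting→SetBuild→Rehearsal→Score→ColorGrade = 9+5+11+8+8 = 41 ⇒ 41 days.
Casting is off the critical path — its longest chain is 39 days, giving 2 of slack.
No other chain overtakes it, so the finish is 41 days.

Scouting, SetBuild, Rehearsal, Score, ColorGrade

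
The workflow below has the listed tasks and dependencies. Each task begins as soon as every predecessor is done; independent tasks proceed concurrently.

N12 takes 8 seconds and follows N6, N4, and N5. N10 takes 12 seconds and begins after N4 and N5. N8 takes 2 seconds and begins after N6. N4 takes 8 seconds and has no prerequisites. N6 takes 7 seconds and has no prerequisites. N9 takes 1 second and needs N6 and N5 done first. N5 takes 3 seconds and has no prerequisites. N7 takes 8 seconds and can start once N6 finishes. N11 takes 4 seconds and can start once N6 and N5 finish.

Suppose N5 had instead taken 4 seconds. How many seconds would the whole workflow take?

The binding path is N4→N10 = 8+12 = 20; finish at 20 seconds.
N5 is off the critical path — its longest chain is 15 seconds, giving 5 of slack.
No other chain overtakes it, so the finish is 20 seconds.

20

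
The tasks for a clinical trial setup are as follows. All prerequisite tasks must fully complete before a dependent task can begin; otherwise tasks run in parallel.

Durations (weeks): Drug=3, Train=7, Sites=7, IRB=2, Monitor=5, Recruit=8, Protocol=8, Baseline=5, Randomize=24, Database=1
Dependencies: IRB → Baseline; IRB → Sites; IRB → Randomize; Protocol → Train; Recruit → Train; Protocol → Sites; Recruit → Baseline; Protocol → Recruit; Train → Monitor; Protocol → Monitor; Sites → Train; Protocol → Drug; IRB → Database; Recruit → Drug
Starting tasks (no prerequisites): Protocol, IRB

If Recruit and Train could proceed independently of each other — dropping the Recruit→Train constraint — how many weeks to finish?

27

Before: longest chain Protocol→Recruit→Train→Monitor = 8+8+7+5 = 28, finish 28.
Without Recruit→Train, Train's earliest start moves from 16 to 15.
The longest chain is now Protocol→Sites→Train→Monitor = 8+7+7+5 = 27, so the schedule takes 27 weeks.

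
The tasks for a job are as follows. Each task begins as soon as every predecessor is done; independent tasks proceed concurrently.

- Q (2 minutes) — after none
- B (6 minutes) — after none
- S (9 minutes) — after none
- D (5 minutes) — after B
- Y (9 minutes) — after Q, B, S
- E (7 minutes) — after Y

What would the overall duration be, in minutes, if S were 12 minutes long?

Actual critical path: S→Y→E = 9+9+7 = 25 ⇒ 25 minutes.
S lies on that path, so at 12 minutes the path becomes 28 minutes.
No other chain overtakes it, so the finish is 28 minutes.

28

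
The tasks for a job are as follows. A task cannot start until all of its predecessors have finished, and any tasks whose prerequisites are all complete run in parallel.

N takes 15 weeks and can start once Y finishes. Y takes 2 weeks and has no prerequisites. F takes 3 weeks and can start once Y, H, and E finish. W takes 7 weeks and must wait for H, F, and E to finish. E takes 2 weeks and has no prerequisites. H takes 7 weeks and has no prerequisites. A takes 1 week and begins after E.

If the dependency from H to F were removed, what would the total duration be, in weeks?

Before: longest chain H→F→W = 7+3+7 = 17, finish 17.
Without H→F, F's earliest start moves from 7 to 2.
New critical path: Y→N = 2+15 = 17 ⇒ 17 weeks.

17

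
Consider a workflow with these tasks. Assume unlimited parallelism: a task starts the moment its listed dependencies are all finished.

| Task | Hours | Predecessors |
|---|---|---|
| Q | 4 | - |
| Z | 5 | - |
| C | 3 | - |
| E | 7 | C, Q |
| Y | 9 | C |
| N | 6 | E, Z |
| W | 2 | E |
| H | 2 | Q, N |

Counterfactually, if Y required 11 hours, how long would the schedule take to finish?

As given, the longest chain is Q→E→N→H = 4+7+6+2 = 19, so the finish is 19 hours.
Y is off the critical path — its longest chain is 12 hours, giving 7 of slack.
That remains the longest chain; total 19 hours.

19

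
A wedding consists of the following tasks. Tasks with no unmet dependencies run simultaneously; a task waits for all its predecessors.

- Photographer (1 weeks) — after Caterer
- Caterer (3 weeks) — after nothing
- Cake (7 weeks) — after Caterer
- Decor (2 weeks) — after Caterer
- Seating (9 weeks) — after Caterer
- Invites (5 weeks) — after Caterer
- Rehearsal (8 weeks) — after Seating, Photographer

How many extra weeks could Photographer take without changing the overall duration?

8

Caterer→Seating→Rehearsal = 3+9+8 = 20 sets the makespan at 20 weeks.
The longest chain containing Photographer totals 12 weeks.
Float = 20 − 12 = 8.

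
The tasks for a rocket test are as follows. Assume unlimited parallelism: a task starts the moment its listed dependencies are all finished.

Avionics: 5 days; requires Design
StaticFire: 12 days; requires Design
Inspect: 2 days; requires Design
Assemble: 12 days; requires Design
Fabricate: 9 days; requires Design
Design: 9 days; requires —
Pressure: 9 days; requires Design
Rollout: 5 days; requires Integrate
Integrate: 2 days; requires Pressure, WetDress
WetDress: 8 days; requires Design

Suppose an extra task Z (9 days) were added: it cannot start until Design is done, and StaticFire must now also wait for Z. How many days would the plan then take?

30

Originally the plan takes 25 days.
With Z inserted, StaticFire now waits for max(Design, Z).
New critical path: Design→Z→StaticFire = 9+9+12 = 30 ⇒ 30 days.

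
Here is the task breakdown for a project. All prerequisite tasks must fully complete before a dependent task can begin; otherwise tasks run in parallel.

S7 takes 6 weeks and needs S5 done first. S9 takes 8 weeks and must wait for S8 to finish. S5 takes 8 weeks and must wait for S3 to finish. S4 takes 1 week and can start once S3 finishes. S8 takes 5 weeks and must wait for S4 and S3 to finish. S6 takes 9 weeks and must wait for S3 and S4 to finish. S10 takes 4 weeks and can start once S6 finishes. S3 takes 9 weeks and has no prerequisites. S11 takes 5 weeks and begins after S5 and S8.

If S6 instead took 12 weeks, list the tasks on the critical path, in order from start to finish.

Actual critical path: S3→S4→S6→S10 = 9+1+9+4 = 23 ⇒ 23 weeks.
Since S6 is critical, the +3 change carries straight to that chain (now 26 weeks).
No other chain overtakes it, so the finish is 26 weeks.

S3, S4, S6, S10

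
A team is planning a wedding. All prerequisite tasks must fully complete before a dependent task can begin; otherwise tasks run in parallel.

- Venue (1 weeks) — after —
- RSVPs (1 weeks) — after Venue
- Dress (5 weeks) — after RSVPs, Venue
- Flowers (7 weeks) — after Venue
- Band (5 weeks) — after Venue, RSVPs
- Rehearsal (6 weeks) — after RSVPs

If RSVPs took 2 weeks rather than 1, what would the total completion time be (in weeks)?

Critical path before the change: Venue→RSVPs→Rehearsal = 1+1+6 = 8 giving 8 weeks.
Since RSVPs is critical, the +1 change carries straight to that chain (now 9 weeks).
The critical path is still Venue→RSVPs→Rehearsal; finish is now 9 weeks.

9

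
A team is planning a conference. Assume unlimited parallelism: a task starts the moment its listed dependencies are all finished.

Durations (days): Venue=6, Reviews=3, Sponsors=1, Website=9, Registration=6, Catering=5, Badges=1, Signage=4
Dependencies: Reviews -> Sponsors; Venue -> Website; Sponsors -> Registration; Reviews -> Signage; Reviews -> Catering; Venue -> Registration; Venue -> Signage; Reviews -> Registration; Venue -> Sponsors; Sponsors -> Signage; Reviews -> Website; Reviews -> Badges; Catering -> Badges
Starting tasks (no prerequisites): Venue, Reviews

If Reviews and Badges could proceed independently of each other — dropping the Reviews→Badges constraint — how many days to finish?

Original critical path: Venue→Website = 6+9 = 15 ⇒ 15 days.
Dropping Reviews→Badges doesn't change Badges's earliest start (8); another predecessor still binds.
After: Venue→Website = 6+9 = 15 → 15 days.

15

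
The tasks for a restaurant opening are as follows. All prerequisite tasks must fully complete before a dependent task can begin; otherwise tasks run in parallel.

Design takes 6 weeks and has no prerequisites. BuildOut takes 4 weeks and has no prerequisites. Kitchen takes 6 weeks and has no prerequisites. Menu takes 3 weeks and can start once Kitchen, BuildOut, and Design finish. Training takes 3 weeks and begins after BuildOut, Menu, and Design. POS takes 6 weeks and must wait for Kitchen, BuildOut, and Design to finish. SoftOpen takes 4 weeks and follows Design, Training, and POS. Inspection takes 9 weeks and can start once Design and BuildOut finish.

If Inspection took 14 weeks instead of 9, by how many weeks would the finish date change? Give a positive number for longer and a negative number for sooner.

Actual critical path: Design→Menu→Training→SoftOpen = 6+3+3+4 = 16 ⇒ 16 weeks.
Inspection has 1 week of float (longest path through it is 15).
New critical path: Design→Inspection = 6+14 = 20 ⇒ 20 weeks.
Change in finish: 20 − 16 = +4 weeks.

4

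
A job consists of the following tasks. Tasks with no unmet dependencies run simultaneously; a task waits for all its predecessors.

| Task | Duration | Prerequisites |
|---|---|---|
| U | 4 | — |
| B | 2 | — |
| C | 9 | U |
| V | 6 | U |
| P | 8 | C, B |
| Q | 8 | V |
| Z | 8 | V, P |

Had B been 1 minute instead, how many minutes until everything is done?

29

Critical path before the change: U→C→P→Z = 4+9+8+8 = 29 giving 29 minutes.
B has 11 minutes of float (longest path through it is 18).
The critical path is still U→C→P→Z; finish is now 29 minutes.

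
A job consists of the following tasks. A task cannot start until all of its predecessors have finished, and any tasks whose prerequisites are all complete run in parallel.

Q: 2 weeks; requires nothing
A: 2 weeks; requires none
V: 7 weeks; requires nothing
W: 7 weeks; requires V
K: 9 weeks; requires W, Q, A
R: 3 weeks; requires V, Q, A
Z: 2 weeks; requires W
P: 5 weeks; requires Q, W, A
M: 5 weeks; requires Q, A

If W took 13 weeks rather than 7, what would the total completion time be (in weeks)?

29

Actual critical path: V→W→K = 7+7+9 = 23 ⇒ 23 weeks.
W lies on that path, so at 13 weeks the path becomes 29 weeks.
That remains the longest chain; total 29 weeks.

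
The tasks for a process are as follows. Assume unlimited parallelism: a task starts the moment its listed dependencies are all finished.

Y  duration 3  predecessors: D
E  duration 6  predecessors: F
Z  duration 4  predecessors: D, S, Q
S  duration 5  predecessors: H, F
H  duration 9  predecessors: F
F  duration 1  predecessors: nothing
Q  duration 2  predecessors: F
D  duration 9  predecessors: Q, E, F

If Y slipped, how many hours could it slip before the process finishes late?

1

Critical path: F→E→D→Z = 1+6+9+4 = 20, so the finish is 20 hours.
The longest chain containing Y totals 19 hours.
So Y can slip 20 − 19 = 1 hour.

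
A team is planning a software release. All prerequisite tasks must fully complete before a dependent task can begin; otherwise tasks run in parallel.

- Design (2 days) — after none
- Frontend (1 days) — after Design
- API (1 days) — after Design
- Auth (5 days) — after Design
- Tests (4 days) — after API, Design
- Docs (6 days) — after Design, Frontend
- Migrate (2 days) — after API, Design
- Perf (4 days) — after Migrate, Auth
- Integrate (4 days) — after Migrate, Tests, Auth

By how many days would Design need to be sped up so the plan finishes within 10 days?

Current finish: 11 days; target: 10.
Design is on every critical path, so each day cut from Design cuts the finish by one (this holds down to a finish of 10).
Need 11 − 10 = 1 day off Design → Design becomes 1 day, finish becomes 10.

1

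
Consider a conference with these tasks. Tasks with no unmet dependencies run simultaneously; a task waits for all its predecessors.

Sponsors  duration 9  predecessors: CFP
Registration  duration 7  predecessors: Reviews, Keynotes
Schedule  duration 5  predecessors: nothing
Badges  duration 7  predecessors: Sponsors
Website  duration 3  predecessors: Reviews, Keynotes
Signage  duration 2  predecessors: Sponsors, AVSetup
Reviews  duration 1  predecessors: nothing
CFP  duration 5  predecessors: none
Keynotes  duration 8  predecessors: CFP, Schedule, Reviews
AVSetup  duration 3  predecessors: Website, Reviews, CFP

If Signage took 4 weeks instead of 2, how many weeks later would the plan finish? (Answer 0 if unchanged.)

Critical path before the change: CFP→Keynotes→Website→AVSetup→Signage = 5+8+3+3+2 = 21 giving 21 weeks.
Signage is on the critical path; changing it to 4 makes that path 23 weeks.
That remains the longest chain; total 23 weeks.
Change in finish: 23 − 21 = +2 weeks.

2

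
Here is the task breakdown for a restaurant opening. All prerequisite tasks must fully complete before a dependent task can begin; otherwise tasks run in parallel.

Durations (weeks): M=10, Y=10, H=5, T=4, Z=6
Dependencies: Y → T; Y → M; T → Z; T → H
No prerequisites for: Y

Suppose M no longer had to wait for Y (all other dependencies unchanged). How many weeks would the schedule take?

20

With the dependency in place, Y→T→Z = 10+4+6 = 20 sets the finish at 20 weeks.
Without Y→M, M's earliest start moves from 10 to 0.
After: Y→T→Z = 10+4+6 = 20 → 20 weeks.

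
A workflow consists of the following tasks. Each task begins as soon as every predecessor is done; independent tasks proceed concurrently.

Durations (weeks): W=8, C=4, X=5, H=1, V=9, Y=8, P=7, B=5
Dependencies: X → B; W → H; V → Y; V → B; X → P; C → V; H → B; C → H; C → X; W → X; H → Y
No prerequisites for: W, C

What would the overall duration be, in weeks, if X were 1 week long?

21

Critical path before the change: C→V→Y = 4+9+8 = 21 giving 21 weeks.
X has 1 week of float (longest path through it is 20).
That remains the longest chain; total 21 weeks.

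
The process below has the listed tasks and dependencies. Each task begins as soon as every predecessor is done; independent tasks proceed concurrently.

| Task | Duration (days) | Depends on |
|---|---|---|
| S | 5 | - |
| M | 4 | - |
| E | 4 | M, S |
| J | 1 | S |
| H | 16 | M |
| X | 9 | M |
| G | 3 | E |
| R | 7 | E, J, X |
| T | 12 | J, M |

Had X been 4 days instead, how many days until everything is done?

20

Critical path before the change: M→X→R = 4+9+7 = 20 giving 20 days.
X is on the critical path; changing it to 4 makes that path 15 days.
Now M→H = 4+16 = 20 is longest, so the finish becomes 20 days.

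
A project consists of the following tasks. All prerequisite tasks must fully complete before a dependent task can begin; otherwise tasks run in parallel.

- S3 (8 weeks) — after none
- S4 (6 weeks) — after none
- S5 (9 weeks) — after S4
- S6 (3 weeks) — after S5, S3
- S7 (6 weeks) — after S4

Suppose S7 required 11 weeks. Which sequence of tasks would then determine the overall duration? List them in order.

Actual critical path: S4→S5→S6 = 6+9+3 = 18 ⇒ 18 weeks.
S7 has 6 weeks of float (longest path through it is 12).
That remains the longest chain; total 18 weeks.

S4, S5, S6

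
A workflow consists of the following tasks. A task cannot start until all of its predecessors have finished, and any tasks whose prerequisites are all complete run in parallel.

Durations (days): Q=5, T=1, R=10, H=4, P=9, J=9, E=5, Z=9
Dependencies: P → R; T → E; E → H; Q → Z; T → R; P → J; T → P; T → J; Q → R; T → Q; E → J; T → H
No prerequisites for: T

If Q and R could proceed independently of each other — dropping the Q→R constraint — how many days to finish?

20

With the dependency in place, T→P→R = 1+9+10 = 20 sets the finish at 20 days.
Dropping Q→R doesn't change R's earliest start (10); another predecessor still binds.
After: T→P→R = 1+9+10 = 20 → 20 days.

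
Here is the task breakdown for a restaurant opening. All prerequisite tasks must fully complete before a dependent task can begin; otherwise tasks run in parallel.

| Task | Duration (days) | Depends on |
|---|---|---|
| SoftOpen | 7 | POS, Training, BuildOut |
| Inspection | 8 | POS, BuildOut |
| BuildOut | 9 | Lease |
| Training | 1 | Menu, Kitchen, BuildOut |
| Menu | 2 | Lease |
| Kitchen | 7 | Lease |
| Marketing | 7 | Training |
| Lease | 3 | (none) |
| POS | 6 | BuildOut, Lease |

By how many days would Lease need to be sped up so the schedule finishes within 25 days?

Current finish: 26 days; target: 25.
Lease is on every critical path, so each day cut from Lease cuts the finish by one (this holds down to a finish of 24).
Need 26 − 25 = 1 day off Lease → Lease becomes 2 days, finish becomes 25.

1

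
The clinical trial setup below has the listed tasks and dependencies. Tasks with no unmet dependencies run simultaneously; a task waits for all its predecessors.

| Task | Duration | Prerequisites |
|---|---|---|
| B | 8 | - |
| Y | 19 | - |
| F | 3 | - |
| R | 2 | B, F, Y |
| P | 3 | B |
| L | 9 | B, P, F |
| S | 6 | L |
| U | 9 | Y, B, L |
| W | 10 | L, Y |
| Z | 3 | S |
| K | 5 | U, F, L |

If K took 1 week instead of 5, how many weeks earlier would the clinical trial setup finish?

4

Baseline: B→P→L→U→K = 8+3+9+9+5 = 34 → 34 weeks.
Since K is critical, the -4 change carries straight to that chain (now 30 weeks).
That remains the longest chain; total 30 weeks.
Change in finish: 30 − 34 = -4 weeks.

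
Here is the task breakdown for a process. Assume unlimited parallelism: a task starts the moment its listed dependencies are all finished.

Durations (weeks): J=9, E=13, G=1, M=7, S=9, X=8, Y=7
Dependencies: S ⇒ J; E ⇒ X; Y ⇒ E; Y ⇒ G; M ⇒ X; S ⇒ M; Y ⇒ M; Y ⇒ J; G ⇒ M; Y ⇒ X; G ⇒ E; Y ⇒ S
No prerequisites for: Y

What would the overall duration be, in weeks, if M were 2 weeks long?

29

As given, the longest chain is Y→S→M→X = 7+9+7+8 = 31, so the finish is 31 weeks.
M lies on that path, so at 2 weeks the path becomes 26 weeks.
Now Y→G→E→X = 7+1+13+8 = 29 is longest, so the finish becomes 29 weeks.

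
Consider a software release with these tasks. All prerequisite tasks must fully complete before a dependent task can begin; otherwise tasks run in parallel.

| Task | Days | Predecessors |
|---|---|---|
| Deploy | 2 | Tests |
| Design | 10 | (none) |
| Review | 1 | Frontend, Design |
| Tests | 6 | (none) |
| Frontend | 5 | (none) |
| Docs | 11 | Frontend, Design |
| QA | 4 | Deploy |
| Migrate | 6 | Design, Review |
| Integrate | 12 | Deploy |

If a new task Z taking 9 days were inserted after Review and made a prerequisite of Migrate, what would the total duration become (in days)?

Originally the schedule takes 21 days.
With Z inserted, Migrate now waits for max(Design, Review, Z).
New critical path: Design→Review→Z→Migrate = 10+1+9+6 = 26 ⇒ 26 days.

26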